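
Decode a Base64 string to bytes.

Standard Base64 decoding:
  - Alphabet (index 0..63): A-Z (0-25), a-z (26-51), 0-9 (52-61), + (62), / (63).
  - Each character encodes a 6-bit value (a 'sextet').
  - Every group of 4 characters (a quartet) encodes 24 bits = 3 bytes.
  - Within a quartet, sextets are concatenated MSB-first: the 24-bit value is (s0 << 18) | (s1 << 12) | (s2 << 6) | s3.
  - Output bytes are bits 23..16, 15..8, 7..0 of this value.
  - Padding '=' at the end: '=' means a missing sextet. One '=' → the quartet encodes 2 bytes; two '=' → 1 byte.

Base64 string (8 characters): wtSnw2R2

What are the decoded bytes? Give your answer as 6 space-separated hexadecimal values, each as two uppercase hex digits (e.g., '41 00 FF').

Answer: C2 D4 A7 C3 64 76

Derivation:
After char 0 ('w'=48): chars_in_quartet=1 acc=0x30 bytes_emitted=0
After char 1 ('t'=45): chars_in_quartet=2 acc=0xC2D bytes_emitted=0
After char 2 ('S'=18): chars_in_quartet=3 acc=0x30B52 bytes_emitted=0
After char 3 ('n'=39): chars_in_quartet=4 acc=0xC2D4A7 -> emit C2 D4 A7, reset; bytes_emitted=3
After char 4 ('w'=48): chars_in_quartet=1 acc=0x30 bytes_emitted=3
After char 5 ('2'=54): chars_in_quartet=2 acc=0xC36 bytes_emitted=3
After char 6 ('R'=17): chars_in_quartet=3 acc=0x30D91 bytes_emitted=3
After char 7 ('2'=54): chars_in_quartet=4 acc=0xC36476 -> emit C3 64 76, reset; bytes_emitted=6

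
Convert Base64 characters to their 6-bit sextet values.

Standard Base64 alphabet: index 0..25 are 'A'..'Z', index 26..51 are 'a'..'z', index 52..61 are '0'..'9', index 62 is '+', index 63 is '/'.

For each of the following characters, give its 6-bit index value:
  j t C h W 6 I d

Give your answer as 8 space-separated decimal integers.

Answer: 35 45 2 33 22 58 8 29

Derivation:
'j': a..z range, 26 + ord('j') − ord('a') = 35
't': a..z range, 26 + ord('t') − ord('a') = 45
'C': A..Z range, ord('C') − ord('A') = 2
'h': a..z range, 26 + ord('h') − ord('a') = 33
'W': A..Z range, ord('W') − ord('A') = 22
'6': 0..9 range, 52 + ord('6') − ord('0') = 58
'I': A..Z range, ord('I') − ord('A') = 8
'd': a..z range, 26 + ord('d') − ord('a') = 29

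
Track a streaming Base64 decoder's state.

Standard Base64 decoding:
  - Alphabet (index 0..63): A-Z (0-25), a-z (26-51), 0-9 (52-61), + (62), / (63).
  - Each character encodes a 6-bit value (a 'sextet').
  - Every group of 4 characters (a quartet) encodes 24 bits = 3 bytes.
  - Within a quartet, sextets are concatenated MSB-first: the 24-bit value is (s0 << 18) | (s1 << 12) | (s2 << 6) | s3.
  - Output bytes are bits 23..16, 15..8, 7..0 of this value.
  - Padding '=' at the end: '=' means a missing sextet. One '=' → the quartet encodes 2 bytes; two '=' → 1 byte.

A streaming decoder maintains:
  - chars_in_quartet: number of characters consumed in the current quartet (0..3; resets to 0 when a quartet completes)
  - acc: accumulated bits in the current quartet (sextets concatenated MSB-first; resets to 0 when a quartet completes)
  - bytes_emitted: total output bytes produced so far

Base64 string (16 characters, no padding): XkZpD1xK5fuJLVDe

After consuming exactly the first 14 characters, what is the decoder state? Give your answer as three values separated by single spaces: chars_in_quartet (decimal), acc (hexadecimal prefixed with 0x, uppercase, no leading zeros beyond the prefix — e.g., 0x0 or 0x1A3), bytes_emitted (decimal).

Answer: 2 0x2D5 9

Derivation:
After char 0 ('X'=23): chars_in_quartet=1 acc=0x17 bytes_emitted=0
After char 1 ('k'=36): chars_in_quartet=2 acc=0x5E4 bytes_emitted=0
After char 2 ('Z'=25): chars_in_quartet=3 acc=0x17919 bytes_emitted=0
After char 3 ('p'=41): chars_in_quartet=4 acc=0x5E4669 -> emit 5E 46 69, reset; bytes_emitted=3
After char 4 ('D'=3): chars_in_quartet=1 acc=0x3 bytes_emitted=3
After char 5 ('1'=53): chars_in_quartet=2 acc=0xF5 bytes_emitted=3
After char 6 ('x'=49): chars_in_quartet=3 acc=0x3D71 bytes_emitted=3
After char 7 ('K'=10): chars_in_quartet=4 acc=0xF5C4A -> emit 0F 5C 4A, reset; bytes_emitted=6
After char 8 ('5'=57): chars_in_quartet=1 acc=0x39 bytes_emitted=6
After char 9 ('f'=31): chars_in_quartet=2 acc=0xE5F bytes_emitted=6
After char 10 ('u'=46): chars_in_quartet=3 acc=0x397EE bytes_emitted=6
After char 11 ('J'=9): chars_in_quartet=4 acc=0xE5FB89 -> emit E5 FB 89, reset; bytes_emitted=9
After char 12 ('L'=11): chars_in_quartet=1 acc=0xB bytes_emitted=9
After char 13 ('V'=21): chars_in_quartet=2 acc=0x2D5 bytes_emitted=9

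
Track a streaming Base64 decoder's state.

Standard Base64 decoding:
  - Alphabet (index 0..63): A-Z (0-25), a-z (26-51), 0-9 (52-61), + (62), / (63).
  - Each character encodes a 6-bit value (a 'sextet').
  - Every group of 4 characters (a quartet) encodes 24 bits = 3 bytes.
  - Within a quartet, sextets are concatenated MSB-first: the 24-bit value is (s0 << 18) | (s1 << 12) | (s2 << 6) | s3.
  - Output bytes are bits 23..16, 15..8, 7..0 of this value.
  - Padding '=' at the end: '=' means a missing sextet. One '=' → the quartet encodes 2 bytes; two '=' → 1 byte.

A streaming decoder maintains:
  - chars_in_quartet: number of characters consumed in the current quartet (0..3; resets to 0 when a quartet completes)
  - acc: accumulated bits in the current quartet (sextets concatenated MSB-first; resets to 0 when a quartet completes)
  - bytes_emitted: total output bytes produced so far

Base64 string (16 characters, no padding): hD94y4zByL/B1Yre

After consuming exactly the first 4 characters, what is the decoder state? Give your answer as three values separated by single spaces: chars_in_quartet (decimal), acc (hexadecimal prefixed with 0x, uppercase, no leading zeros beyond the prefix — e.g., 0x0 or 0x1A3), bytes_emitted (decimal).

After char 0 ('h'=33): chars_in_quartet=1 acc=0x21 bytes_emitted=0
After char 1 ('D'=3): chars_in_quartet=2 acc=0x843 bytes_emitted=0
After char 2 ('9'=61): chars_in_quartet=3 acc=0x210FD bytes_emitted=0
After char 3 ('4'=56): chars_in_quartet=4 acc=0x843F78 -> emit 84 3F 78, reset; bytes_emitted=3

Answer: 0 0x0 3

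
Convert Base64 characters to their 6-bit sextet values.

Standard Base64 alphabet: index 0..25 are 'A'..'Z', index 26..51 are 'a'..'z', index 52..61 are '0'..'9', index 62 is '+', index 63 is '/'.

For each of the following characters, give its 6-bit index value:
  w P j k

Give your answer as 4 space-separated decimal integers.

Answer: 48 15 35 36

Derivation:
'w': a..z range, 26 + ord('w') − ord('a') = 48
'P': A..Z range, ord('P') − ord('A') = 15
'j': a..z range, 26 + ord('j') − ord('a') = 35
'k': a..z range, 26 + ord('k') − ord('a') = 36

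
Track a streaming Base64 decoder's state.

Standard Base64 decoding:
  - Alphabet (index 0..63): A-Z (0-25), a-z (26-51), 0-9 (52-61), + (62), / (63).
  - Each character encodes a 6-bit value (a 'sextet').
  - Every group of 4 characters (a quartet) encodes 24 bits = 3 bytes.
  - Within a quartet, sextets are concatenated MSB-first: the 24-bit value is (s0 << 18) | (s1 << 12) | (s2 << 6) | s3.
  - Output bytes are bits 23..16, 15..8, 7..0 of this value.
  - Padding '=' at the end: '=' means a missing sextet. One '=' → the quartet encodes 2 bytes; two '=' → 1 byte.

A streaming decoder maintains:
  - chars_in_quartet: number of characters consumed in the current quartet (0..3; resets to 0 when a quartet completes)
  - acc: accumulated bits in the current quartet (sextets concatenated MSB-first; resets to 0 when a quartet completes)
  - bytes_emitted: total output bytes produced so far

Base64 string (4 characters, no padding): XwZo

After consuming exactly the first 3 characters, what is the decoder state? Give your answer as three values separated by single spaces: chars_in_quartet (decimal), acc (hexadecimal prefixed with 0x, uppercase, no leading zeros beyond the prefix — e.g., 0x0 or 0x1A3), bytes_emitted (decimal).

Answer: 3 0x17C19 0

Derivation:
After char 0 ('X'=23): chars_in_quartet=1 acc=0x17 bytes_emitted=0
After char 1 ('w'=48): chars_in_quartet=2 acc=0x5F0 bytes_emitted=0
After char 2 ('Z'=25): chars_in_quartet=3 acc=0x17C19 bytes_emitted=0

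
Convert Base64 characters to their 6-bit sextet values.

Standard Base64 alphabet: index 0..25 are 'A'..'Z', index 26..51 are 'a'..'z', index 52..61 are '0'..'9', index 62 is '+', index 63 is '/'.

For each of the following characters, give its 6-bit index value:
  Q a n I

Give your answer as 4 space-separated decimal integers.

Answer: 16 26 39 8

Derivation:
'Q': A..Z range, ord('Q') − ord('A') = 16
'a': a..z range, 26 + ord('a') − ord('a') = 26
'n': a..z range, 26 + ord('n') − ord('a') = 39
'I': A..Z range, ord('I') − ord('A') = 8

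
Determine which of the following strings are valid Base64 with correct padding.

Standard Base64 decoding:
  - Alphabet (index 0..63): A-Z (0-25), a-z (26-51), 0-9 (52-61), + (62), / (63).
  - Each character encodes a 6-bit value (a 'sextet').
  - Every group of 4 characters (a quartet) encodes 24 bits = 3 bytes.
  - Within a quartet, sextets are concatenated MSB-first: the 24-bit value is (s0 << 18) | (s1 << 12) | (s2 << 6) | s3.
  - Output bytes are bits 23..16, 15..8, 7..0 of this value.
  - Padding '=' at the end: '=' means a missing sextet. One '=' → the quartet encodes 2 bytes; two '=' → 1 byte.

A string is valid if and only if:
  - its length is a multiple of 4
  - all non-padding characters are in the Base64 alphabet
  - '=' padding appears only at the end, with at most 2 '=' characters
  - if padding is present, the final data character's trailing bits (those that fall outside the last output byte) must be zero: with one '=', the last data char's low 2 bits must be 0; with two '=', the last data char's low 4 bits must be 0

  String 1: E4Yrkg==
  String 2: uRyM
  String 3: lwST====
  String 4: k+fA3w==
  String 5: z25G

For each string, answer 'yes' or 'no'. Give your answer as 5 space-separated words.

Answer: yes yes no yes yes

Derivation:
String 1: 'E4Yrkg==' → valid
String 2: 'uRyM' → valid
String 3: 'lwST====' → invalid (4 pad chars (max 2))
String 4: 'k+fA3w==' → valid
String 5: 'z25G' → valid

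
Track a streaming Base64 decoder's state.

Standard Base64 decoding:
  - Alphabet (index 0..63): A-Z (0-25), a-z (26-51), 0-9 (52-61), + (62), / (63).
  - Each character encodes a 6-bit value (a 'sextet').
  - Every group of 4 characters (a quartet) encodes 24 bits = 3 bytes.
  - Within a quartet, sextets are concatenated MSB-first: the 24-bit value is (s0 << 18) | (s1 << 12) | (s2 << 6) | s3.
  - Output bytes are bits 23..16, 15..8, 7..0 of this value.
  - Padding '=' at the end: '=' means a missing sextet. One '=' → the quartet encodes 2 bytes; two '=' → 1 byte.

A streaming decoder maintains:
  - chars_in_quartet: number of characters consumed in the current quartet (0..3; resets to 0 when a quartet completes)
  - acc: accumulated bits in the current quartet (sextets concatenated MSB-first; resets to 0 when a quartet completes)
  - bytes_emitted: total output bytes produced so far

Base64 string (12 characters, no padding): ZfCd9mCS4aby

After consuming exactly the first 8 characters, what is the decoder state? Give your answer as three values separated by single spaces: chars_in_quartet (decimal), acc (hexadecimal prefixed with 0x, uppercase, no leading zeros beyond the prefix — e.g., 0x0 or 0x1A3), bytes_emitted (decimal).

Answer: 0 0x0 6

Derivation:
After char 0 ('Z'=25): chars_in_quartet=1 acc=0x19 bytes_emitted=0
After char 1 ('f'=31): chars_in_quartet=2 acc=0x65F bytes_emitted=0
After char 2 ('C'=2): chars_in_quartet=3 acc=0x197C2 bytes_emitted=0
After char 3 ('d'=29): chars_in_quartet=4 acc=0x65F09D -> emit 65 F0 9D, reset; bytes_emitted=3
After char 4 ('9'=61): chars_in_quartet=1 acc=0x3D bytes_emitted=3
After char 5 ('m'=38): chars_in_quartet=2 acc=0xF66 bytes_emitted=3
After char 6 ('C'=2): chars_in_quartet=3 acc=0x3D982 bytes_emitted=3
After char 7 ('S'=18): chars_in_quartet=4 acc=0xF66092 -> emit F6 60 92, reset; bytes_emitted=6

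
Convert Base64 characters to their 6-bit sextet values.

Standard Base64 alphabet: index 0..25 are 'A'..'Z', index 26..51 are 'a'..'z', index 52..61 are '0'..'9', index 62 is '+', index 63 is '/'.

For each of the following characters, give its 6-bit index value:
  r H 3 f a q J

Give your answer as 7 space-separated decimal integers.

'r': a..z range, 26 + ord('r') − ord('a') = 43
'H': A..Z range, ord('H') − ord('A') = 7
'3': 0..9 range, 52 + ord('3') − ord('0') = 55
'f': a..z range, 26 + ord('f') − ord('a') = 31
'a': a..z range, 26 + ord('a') − ord('a') = 26
'q': a..z range, 26 + ord('q') − ord('a') = 42
'J': A..Z range, ord('J') − ord('A') = 9

Answer: 43 7 55 31 26 42 9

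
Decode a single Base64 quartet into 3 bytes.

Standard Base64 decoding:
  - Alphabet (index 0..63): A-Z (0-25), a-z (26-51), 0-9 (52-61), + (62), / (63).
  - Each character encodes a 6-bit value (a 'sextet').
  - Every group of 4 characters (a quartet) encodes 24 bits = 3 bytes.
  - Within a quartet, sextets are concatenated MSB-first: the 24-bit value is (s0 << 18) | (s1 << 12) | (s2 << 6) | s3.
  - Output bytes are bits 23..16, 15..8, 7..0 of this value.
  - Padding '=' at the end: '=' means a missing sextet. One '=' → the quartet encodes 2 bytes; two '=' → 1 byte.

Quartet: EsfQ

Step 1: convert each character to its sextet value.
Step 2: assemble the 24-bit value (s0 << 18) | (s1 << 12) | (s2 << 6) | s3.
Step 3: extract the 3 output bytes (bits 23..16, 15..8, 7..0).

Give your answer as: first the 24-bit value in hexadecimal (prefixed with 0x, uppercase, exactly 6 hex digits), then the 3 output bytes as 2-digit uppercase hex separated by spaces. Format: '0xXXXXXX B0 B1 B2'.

Sextets: E=4, s=44, f=31, Q=16
24-bit: (4<<18) | (44<<12) | (31<<6) | 16
      = 0x100000 | 0x02C000 | 0x0007C0 | 0x000010
      = 0x12C7D0
Bytes: (v>>16)&0xFF=12, (v>>8)&0xFF=C7, v&0xFF=D0

Answer: 0x12C7D0 12 C7 D0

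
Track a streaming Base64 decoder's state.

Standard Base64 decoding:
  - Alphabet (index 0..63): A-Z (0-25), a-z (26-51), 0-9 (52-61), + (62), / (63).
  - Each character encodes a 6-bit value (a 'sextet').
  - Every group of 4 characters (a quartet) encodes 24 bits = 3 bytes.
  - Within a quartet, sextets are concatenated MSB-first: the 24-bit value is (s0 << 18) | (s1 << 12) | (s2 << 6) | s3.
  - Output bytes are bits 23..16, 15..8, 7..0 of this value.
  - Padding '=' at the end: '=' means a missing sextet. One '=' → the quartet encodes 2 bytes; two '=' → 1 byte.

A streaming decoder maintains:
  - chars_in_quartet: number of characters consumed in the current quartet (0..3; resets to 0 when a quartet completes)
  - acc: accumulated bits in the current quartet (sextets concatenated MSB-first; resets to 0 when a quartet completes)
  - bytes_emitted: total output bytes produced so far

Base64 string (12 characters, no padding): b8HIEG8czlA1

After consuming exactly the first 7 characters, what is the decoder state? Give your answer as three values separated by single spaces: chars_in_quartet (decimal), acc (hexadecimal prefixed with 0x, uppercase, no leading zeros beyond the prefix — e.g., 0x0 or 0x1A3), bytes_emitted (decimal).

Answer: 3 0x41BC 3

Derivation:
After char 0 ('b'=27): chars_in_quartet=1 acc=0x1B bytes_emitted=0
After char 1 ('8'=60): chars_in_quartet=2 acc=0x6FC bytes_emitted=0
After char 2 ('H'=7): chars_in_quartet=3 acc=0x1BF07 bytes_emitted=0
After char 3 ('I'=8): chars_in_quartet=4 acc=0x6FC1C8 -> emit 6F C1 C8, reset; bytes_emitted=3
After char 4 ('E'=4): chars_in_quartet=1 acc=0x4 bytes_emitted=3
After char 5 ('G'=6): chars_in_quartet=2 acc=0x106 bytes_emitted=3
After char 6 ('8'=60): chars_in_quartet=3 acc=0x41BC bytes_emitted=3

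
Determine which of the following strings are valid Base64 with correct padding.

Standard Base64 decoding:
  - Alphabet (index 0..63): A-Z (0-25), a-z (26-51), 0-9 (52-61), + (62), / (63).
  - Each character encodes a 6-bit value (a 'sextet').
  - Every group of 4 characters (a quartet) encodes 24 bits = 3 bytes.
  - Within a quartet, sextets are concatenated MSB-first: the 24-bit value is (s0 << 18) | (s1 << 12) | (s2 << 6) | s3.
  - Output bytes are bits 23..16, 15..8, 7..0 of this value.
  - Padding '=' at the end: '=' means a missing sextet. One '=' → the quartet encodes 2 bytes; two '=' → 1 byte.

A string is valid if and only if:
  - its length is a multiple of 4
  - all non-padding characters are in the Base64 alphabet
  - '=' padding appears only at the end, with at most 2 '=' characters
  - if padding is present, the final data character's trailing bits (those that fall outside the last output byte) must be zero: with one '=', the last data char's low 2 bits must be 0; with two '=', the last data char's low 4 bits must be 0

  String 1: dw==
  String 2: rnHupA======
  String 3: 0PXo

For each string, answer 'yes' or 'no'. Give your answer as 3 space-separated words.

String 1: 'dw==' → valid
String 2: 'rnHupA======' → invalid (6 pad chars (max 2))
String 3: '0PXo' → valid

Answer: yes no yes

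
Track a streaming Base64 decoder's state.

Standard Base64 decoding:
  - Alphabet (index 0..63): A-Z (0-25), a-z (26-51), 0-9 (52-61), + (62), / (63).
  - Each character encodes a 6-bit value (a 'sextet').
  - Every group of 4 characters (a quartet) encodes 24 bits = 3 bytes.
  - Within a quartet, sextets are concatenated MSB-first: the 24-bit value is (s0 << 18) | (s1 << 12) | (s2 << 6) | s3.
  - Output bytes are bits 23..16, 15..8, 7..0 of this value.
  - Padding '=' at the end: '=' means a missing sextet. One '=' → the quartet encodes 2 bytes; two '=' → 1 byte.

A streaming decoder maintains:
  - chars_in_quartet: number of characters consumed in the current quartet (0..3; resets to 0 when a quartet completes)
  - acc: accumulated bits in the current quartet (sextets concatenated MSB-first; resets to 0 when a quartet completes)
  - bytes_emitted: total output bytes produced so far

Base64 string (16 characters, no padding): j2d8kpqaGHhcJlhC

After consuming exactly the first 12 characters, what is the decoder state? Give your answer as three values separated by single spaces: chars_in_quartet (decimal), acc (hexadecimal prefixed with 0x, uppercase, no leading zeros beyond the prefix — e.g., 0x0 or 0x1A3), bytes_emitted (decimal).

Answer: 0 0x0 9

Derivation:
After char 0 ('j'=35): chars_in_quartet=1 acc=0x23 bytes_emitted=0
After char 1 ('2'=54): chars_in_quartet=2 acc=0x8F6 bytes_emitted=0
After char 2 ('d'=29): chars_in_quartet=3 acc=0x23D9D bytes_emitted=0
After char 3 ('8'=60): chars_in_quartet=4 acc=0x8F677C -> emit 8F 67 7C, reset; bytes_emitted=3
After char 4 ('k'=36): chars_in_quartet=1 acc=0x24 bytes_emitted=3
After char 5 ('p'=41): chars_in_quartet=2 acc=0x929 bytes_emitted=3
After char 6 ('q'=42): chars_in_quartet=3 acc=0x24A6A bytes_emitted=3
After char 7 ('a'=26): chars_in_quartet=4 acc=0x929A9A -> emit 92 9A 9A, reset; bytes_emitted=6
After char 8 ('G'=6): chars_in_quartet=1 acc=0x6 bytes_emitted=6
After char 9 ('H'=7): chars_in_quartet=2 acc=0x187 bytes_emitted=6
After char 10 ('h'=33): chars_in_quartet=3 acc=0x61E1 bytes_emitted=6
After char 11 ('c'=28): chars_in_quartet=4 acc=0x18785C -> emit 18 78 5C, reset; bytes_emitted=9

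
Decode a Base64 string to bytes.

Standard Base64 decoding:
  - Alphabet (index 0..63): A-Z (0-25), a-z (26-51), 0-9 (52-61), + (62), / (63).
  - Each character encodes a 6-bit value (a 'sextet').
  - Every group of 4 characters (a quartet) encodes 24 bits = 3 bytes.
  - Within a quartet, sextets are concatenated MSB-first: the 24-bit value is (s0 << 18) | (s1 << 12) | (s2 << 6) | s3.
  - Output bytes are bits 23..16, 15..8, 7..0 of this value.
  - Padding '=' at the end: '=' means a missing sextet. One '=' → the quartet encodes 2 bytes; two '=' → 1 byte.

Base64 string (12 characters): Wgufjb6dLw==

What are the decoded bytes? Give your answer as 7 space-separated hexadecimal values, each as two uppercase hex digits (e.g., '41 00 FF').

After char 0 ('W'=22): chars_in_quartet=1 acc=0x16 bytes_emitted=0
After char 1 ('g'=32): chars_in_quartet=2 acc=0x5A0 bytes_emitted=0
After char 2 ('u'=46): chars_in_quartet=3 acc=0x1682E bytes_emitted=0
After char 3 ('f'=31): chars_in_quartet=4 acc=0x5A0B9F -> emit 5A 0B 9F, reset; bytes_emitted=3
After char 4 ('j'=35): chars_in_quartet=1 acc=0x23 bytes_emitted=3
After char 5 ('b'=27): chars_in_quartet=2 acc=0x8DB bytes_emitted=3
After char 6 ('6'=58): chars_in_quartet=3 acc=0x236FA bytes_emitted=3
After char 7 ('d'=29): chars_in_quartet=4 acc=0x8DBE9D -> emit 8D BE 9D, reset; bytes_emitted=6
After char 8 ('L'=11): chars_in_quartet=1 acc=0xB bytes_emitted=6
After char 9 ('w'=48): chars_in_quartet=2 acc=0x2F0 bytes_emitted=6
Padding '==': partial quartet acc=0x2F0 -> emit 2F; bytes_emitted=7

Answer: 5A 0B 9F 8D BE 9D 2F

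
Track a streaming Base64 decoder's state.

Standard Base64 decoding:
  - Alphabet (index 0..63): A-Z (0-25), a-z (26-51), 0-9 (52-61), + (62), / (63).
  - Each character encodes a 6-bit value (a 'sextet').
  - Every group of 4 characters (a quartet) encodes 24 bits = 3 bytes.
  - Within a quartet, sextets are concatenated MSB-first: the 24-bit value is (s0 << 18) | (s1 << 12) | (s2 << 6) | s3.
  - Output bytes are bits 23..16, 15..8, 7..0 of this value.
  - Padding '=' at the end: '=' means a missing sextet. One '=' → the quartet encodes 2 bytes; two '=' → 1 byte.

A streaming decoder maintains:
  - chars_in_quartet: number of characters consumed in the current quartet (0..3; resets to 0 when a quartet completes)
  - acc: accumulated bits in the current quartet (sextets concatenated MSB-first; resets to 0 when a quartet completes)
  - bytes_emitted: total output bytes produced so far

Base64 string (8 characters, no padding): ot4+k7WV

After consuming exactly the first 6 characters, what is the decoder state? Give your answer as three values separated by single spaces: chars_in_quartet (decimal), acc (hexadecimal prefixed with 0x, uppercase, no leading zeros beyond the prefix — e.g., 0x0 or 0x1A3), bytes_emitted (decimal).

After char 0 ('o'=40): chars_in_quartet=1 acc=0x28 bytes_emitted=0
After char 1 ('t'=45): chars_in_quartet=2 acc=0xA2D bytes_emitted=0
After char 2 ('4'=56): chars_in_quartet=3 acc=0x28B78 bytes_emitted=0
After char 3 ('+'=62): chars_in_quartet=4 acc=0xA2DE3E -> emit A2 DE 3E, reset; bytes_emitted=3
After char 4 ('k'=36): chars_in_quartet=1 acc=0x24 bytes_emitted=3
After char 5 ('7'=59): chars_in_quartet=2 acc=0x93B bytes_emitted=3

Answer: 2 0x93B 3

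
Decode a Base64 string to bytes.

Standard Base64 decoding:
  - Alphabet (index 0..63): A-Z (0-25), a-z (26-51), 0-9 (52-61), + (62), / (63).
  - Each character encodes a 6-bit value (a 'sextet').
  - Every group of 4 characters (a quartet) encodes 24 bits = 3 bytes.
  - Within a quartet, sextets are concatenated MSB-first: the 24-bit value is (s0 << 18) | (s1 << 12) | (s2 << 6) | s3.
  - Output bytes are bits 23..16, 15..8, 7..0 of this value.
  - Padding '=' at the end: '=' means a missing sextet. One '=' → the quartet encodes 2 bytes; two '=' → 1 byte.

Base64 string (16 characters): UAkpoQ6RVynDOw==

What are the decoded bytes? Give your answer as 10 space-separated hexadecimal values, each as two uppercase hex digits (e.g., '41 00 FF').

After char 0 ('U'=20): chars_in_quartet=1 acc=0x14 bytes_emitted=0
After char 1 ('A'=0): chars_in_quartet=2 acc=0x500 bytes_emitted=0
After char 2 ('k'=36): chars_in_quartet=3 acc=0x14024 bytes_emitted=0
After char 3 ('p'=41): chars_in_quartet=4 acc=0x500929 -> emit 50 09 29, reset; bytes_emitted=3
After char 4 ('o'=40): chars_in_quartet=1 acc=0x28 bytes_emitted=3
After char 5 ('Q'=16): chars_in_quartet=2 acc=0xA10 bytes_emitted=3
After char 6 ('6'=58): chars_in_quartet=3 acc=0x2843A bytes_emitted=3
After char 7 ('R'=17): chars_in_quartet=4 acc=0xA10E91 -> emit A1 0E 91, reset; bytes_emitted=6
After char 8 ('V'=21): chars_in_quartet=1 acc=0x15 bytes_emitted=6
After char 9 ('y'=50): chars_in_quartet=2 acc=0x572 bytes_emitted=6
After char 10 ('n'=39): chars_in_quartet=3 acc=0x15CA7 bytes_emitted=6
After char 11 ('D'=3): chars_in_quartet=4 acc=0x5729C3 -> emit 57 29 C3, reset; bytes_emitted=9
After char 12 ('O'=14): chars_in_quartet=1 acc=0xE bytes_emitted=9
After char 13 ('w'=48): chars_in_quartet=2 acc=0x3B0 bytes_emitted=9
Padding '==': partial quartet acc=0x3B0 -> emit 3B; bytes_emitted=10

Answer: 50 09 29 A1 0E 91 57 29 C3 3B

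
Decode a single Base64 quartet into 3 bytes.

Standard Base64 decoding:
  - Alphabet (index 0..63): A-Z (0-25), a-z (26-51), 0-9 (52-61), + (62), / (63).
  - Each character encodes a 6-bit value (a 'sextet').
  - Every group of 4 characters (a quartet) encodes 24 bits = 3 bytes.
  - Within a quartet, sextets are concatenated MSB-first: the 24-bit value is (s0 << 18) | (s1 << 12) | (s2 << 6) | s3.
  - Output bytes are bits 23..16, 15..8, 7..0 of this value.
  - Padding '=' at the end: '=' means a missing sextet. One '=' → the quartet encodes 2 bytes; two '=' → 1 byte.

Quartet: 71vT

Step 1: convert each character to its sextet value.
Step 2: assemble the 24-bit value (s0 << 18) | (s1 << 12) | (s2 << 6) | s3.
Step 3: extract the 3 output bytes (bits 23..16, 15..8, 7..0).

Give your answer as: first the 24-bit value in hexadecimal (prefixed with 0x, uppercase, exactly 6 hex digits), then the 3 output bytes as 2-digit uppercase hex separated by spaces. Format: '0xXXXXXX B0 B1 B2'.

Sextets: 7=59, 1=53, v=47, T=19
24-bit: (59<<18) | (53<<12) | (47<<6) | 19
      = 0xEC0000 | 0x035000 | 0x000BC0 | 0x000013
      = 0xEF5BD3
Bytes: (v>>16)&0xFF=EF, (v>>8)&0xFF=5B, v&0xFF=D3

Answer: 0xEF5BD3 EF 5B D3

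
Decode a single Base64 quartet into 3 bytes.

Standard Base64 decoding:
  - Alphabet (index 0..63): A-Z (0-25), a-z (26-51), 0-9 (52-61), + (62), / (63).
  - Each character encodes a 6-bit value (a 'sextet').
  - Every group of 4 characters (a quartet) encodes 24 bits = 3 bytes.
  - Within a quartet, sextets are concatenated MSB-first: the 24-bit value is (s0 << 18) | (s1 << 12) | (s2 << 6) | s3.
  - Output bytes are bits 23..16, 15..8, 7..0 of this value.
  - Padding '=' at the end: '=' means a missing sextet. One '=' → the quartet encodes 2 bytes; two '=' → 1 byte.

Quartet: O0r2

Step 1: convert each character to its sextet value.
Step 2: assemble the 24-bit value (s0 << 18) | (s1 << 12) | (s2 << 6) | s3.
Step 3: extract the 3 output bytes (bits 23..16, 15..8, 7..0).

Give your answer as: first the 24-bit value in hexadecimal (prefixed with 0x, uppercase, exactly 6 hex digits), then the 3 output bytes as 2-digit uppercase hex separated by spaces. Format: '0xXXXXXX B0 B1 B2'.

Sextets: O=14, 0=52, r=43, 2=54
24-bit: (14<<18) | (52<<12) | (43<<6) | 54
      = 0x380000 | 0x034000 | 0x000AC0 | 0x000036
      = 0x3B4AF6
Bytes: (v>>16)&0xFF=3B, (v>>8)&0xFF=4A, v&0xFF=F6

Answer: 0x3B4AF6 3B 4A F6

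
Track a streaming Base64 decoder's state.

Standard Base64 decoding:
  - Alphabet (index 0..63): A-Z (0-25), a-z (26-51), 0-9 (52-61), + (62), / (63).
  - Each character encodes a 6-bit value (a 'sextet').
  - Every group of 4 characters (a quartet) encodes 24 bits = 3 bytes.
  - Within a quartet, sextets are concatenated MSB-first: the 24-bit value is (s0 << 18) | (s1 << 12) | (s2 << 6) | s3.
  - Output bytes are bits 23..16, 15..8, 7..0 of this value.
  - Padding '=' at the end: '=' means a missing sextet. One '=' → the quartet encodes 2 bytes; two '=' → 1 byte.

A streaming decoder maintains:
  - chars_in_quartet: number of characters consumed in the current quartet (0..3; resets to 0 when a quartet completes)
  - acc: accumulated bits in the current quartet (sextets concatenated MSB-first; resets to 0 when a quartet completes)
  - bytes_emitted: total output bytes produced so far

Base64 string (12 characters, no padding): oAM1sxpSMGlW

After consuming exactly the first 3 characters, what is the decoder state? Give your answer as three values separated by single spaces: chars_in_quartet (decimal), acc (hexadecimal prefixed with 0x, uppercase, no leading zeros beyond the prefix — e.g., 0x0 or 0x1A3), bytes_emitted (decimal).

After char 0 ('o'=40): chars_in_quartet=1 acc=0x28 bytes_emitted=0
After char 1 ('A'=0): chars_in_quartet=2 acc=0xA00 bytes_emitted=0
After char 2 ('M'=12): chars_in_quartet=3 acc=0x2800C bytes_emitted=0

Answer: 3 0x2800C 0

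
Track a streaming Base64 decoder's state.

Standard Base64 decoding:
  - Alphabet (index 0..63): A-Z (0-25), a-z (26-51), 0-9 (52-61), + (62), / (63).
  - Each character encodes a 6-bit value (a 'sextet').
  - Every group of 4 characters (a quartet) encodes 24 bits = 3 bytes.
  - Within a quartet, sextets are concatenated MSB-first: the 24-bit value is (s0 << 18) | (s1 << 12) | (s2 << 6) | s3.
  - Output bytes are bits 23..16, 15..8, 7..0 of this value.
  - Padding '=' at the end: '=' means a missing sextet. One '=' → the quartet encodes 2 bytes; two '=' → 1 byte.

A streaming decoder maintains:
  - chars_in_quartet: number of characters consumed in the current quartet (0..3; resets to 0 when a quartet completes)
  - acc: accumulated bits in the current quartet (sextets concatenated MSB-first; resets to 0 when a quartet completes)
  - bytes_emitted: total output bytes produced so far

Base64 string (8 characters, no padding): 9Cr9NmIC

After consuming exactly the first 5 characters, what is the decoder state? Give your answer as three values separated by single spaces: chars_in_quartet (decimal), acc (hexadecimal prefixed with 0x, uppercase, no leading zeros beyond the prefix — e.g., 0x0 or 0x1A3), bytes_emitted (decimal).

Answer: 1 0xD 3

Derivation:
After char 0 ('9'=61): chars_in_quartet=1 acc=0x3D bytes_emitted=0
After char 1 ('C'=2): chars_in_quartet=2 acc=0xF42 bytes_emitted=0
After char 2 ('r'=43): chars_in_quartet=3 acc=0x3D0AB bytes_emitted=0
After char 3 ('9'=61): chars_in_quartet=4 acc=0xF42AFD -> emit F4 2A FD, reset; bytes_emitted=3
After char 4 ('N'=13): chars_in_quartet=1 acc=0xD bytes_emitted=3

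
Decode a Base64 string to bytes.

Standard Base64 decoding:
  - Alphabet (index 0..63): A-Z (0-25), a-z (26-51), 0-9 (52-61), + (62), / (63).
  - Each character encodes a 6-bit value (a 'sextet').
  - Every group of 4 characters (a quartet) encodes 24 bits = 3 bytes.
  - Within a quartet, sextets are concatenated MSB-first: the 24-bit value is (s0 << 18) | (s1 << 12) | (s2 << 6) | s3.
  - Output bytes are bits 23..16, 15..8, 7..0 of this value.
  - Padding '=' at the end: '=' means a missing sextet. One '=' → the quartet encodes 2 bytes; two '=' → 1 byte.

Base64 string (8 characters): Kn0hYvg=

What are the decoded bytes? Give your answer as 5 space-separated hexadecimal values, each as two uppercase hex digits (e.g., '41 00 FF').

After char 0 ('K'=10): chars_in_quartet=1 acc=0xA bytes_emitted=0
After char 1 ('n'=39): chars_in_quartet=2 acc=0x2A7 bytes_emitted=0
After char 2 ('0'=52): chars_in_quartet=3 acc=0xA9F4 bytes_emitted=0
After char 3 ('h'=33): chars_in_quartet=4 acc=0x2A7D21 -> emit 2A 7D 21, reset; bytes_emitted=3
After char 4 ('Y'=24): chars_in_quartet=1 acc=0x18 bytes_emitted=3
After char 5 ('v'=47): chars_in_quartet=2 acc=0x62F bytes_emitted=3
After char 6 ('g'=32): chars_in_quartet=3 acc=0x18BE0 bytes_emitted=3
Padding '=': partial quartet acc=0x18BE0 -> emit 62 F8; bytes_emitted=5

Answer: 2A 7D 21 62 F8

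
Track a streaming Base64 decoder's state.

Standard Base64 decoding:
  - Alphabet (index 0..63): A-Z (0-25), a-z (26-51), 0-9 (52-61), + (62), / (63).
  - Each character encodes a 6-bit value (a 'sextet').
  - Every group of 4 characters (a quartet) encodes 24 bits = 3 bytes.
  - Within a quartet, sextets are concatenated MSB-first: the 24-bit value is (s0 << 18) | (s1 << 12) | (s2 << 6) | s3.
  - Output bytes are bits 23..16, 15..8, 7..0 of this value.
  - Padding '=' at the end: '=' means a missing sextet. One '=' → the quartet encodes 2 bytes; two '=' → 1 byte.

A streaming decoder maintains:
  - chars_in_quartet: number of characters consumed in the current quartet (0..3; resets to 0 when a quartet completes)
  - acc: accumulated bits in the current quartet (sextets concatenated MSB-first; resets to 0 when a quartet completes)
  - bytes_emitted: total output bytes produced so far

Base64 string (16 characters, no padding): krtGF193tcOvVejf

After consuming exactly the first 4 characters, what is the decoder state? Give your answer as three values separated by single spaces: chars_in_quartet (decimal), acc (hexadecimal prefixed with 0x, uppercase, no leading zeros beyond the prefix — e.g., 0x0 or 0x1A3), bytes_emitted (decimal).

After char 0 ('k'=36): chars_in_quartet=1 acc=0x24 bytes_emitted=0
After char 1 ('r'=43): chars_in_quartet=2 acc=0x92B bytes_emitted=0
After char 2 ('t'=45): chars_in_quartet=3 acc=0x24AED bytes_emitted=0
After char 3 ('G'=6): chars_in_quartet=4 acc=0x92BB46 -> emit 92 BB 46, reset; bytes_emitted=3

Answer: 0 0x0 3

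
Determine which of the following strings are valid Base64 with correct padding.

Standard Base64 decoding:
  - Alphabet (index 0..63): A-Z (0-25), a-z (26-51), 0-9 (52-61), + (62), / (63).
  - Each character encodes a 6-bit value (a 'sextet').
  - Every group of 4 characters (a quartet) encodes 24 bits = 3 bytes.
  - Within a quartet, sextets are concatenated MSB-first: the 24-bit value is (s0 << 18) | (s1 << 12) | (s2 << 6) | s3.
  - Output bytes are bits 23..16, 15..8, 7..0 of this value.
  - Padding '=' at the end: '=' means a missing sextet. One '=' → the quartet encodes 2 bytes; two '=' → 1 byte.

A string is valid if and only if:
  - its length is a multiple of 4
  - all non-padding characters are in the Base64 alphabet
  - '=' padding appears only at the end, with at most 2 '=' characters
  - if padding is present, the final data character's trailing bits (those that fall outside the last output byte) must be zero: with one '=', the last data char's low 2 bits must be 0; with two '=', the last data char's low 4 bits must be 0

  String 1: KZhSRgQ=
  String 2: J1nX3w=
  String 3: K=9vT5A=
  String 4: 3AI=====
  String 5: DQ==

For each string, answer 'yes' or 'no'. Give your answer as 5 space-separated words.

String 1: 'KZhSRgQ=' → valid
String 2: 'J1nX3w=' → invalid (len=7 not mult of 4)
String 3: 'K=9vT5A=' → invalid (bad char(s): ['=']; '=' in middle)
String 4: '3AI=====' → invalid (5 pad chars (max 2))
String 5: 'DQ==' → valid

Answer: yes no no no yes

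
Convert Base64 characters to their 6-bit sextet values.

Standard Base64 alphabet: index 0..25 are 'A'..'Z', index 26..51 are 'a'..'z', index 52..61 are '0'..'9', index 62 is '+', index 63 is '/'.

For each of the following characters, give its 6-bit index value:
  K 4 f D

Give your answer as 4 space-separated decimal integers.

Answer: 10 56 31 3

Derivation:
'K': A..Z range, ord('K') − ord('A') = 10
'4': 0..9 range, 52 + ord('4') − ord('0') = 56
'f': a..z range, 26 + ord('f') − ord('a') = 31
'D': A..Z range, ord('D') − ord('A') = 3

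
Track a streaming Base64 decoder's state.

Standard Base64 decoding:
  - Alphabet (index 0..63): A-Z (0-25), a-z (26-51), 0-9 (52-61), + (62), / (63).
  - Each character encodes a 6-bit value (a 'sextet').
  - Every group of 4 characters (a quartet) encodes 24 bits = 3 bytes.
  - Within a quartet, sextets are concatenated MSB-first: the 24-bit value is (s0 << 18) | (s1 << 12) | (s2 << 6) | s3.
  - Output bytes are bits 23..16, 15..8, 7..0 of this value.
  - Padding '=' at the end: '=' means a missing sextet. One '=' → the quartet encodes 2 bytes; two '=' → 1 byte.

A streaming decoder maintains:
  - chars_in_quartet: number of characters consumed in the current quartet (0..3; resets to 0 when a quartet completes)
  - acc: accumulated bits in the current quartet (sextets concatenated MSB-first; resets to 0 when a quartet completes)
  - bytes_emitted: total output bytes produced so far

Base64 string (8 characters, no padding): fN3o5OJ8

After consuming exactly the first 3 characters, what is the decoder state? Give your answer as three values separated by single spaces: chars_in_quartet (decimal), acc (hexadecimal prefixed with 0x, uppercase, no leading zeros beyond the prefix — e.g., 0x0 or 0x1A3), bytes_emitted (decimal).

After char 0 ('f'=31): chars_in_quartet=1 acc=0x1F bytes_emitted=0
After char 1 ('N'=13): chars_in_quartet=2 acc=0x7CD bytes_emitted=0
After char 2 ('3'=55): chars_in_quartet=3 acc=0x1F377 bytes_emitted=0

Answer: 3 0x1F377 0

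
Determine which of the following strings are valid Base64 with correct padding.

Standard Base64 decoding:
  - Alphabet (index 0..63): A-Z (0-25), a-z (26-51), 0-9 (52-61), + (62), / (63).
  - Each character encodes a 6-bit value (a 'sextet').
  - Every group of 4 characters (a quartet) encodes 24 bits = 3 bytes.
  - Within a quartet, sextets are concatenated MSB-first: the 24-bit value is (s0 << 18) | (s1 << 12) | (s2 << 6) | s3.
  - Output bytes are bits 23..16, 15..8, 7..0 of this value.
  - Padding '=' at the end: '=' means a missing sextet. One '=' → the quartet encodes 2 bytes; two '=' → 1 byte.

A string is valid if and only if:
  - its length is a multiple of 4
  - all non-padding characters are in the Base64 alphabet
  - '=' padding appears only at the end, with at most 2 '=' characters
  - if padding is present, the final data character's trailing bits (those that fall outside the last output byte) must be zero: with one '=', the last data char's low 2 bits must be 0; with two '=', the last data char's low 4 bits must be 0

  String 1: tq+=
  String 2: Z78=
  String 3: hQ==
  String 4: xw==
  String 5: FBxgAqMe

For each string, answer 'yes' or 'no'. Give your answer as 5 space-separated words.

Answer: no yes yes yes yes

Derivation:
String 1: 'tq+=' → invalid (bad trailing bits)
String 2: 'Z78=' → valid
String 3: 'hQ==' → valid
String 4: 'xw==' → valid
String 5: 'FBxgAqMe' → valid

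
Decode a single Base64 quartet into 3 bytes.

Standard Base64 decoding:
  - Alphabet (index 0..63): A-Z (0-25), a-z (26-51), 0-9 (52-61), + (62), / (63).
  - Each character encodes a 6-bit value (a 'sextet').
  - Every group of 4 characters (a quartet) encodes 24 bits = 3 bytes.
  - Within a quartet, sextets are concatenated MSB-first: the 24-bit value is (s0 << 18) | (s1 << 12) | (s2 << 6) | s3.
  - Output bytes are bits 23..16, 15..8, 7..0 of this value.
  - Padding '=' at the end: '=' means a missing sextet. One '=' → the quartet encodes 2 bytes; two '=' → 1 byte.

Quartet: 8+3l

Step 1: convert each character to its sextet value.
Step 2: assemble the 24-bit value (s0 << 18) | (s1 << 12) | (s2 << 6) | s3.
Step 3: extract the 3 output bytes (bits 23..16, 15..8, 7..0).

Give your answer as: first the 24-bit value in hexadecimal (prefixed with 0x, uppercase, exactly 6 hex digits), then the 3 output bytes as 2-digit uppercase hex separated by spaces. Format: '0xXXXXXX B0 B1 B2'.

Sextets: 8=60, +=62, 3=55, l=37
24-bit: (60<<18) | (62<<12) | (55<<6) | 37
      = 0xF00000 | 0x03E000 | 0x000DC0 | 0x000025
      = 0xF3EDE5
Bytes: (v>>16)&0xFF=F3, (v>>8)&0xFF=ED, v&0xFF=E5

Answer: 0xF3EDE5 F3 ED E5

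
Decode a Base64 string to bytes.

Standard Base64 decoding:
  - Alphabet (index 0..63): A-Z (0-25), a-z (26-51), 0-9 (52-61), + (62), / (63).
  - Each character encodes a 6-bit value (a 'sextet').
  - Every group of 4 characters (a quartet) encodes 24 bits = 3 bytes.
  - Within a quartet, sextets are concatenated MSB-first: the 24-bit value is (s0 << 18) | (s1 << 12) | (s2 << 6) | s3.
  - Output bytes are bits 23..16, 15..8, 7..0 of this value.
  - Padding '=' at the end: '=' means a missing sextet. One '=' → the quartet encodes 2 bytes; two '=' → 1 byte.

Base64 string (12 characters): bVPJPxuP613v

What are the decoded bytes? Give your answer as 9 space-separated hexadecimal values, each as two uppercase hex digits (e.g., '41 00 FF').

Answer: 6D 53 C9 3F 1B 8F EB 5D EF

Derivation:
After char 0 ('b'=27): chars_in_quartet=1 acc=0x1B bytes_emitted=0
After char 1 ('V'=21): chars_in_quartet=2 acc=0x6D5 bytes_emitted=0
After char 2 ('P'=15): chars_in_quartet=3 acc=0x1B54F bytes_emitted=0
After char 3 ('J'=9): chars_in_quartet=4 acc=0x6D53C9 -> emit 6D 53 C9, reset; bytes_emitted=3
After char 4 ('P'=15): chars_in_quartet=1 acc=0xF bytes_emitted=3
After char 5 ('x'=49): chars_in_quartet=2 acc=0x3F1 bytes_emitted=3
After char 6 ('u'=46): chars_in_quartet=3 acc=0xFC6E bytes_emitted=3
After char 7 ('P'=15): chars_in_quartet=4 acc=0x3F1B8F -> emit 3F 1B 8F, reset; bytes_emitted=6
After char 8 ('6'=58): chars_in_quartet=1 acc=0x3A bytes_emitted=6
After char 9 ('1'=53): chars_in_quartet=2 acc=0xEB5 bytes_emitted=6
After char 10 ('3'=55): chars_in_quartet=3 acc=0x3AD77 bytes_emitted=6
After char 11 ('v'=47): chars_in_quartet=4 acc=0xEB5DEF -> emit EB 5D EF, reset; bytes_emitted=9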